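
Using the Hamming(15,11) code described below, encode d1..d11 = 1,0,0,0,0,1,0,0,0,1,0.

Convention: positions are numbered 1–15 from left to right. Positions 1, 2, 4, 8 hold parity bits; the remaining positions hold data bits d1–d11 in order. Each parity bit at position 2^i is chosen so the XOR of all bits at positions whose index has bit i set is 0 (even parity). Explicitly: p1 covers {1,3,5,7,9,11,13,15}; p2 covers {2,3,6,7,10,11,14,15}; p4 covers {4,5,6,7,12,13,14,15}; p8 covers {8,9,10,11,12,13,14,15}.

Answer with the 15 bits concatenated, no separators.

111100000100010

Place data at non-parity positions: p1 p2 1 p4 0 0 0 p8 0 1 0 0 0 1 0
p1 (pos 1,3,5,7,9,11,13,15): XOR of data positions = 1⊕0⊕0⊕0⊕0⊕0⊕0 = 1
p2 (pos 2,3,6,7,10,11,14,15): XOR of data positions = 1⊕0⊕0⊕1⊕0⊕1⊕0 = 1
p4 (pos 4,5,6,7,12,13,14,15): XOR of data positions = 0⊕0⊕0⊕0⊕0⊕1⊕0 = 1
p8 (pos 8,9,10,11,12,13,14,15): XOR of data positions = 0⊕1⊕0⊕0⊕0⊕1⊕0 = 0
Codeword: 111100000100010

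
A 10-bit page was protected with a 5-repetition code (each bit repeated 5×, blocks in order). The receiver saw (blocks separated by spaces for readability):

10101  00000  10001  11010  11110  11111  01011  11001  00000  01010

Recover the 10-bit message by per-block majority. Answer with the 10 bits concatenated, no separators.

1001111100

Block 1 (10101): 3 ones → 1
Block 2 (00000): 0 ones → 0
Block 3 (10001): 2 ones → 0
Block 4 (11010): 3 ones → 1
Block 5 (11110): 4 ones → 1
Block 6 (11111): 5 ones → 1
Block 7 (01011): 3 ones → 1
Block 8 (11001): 3 ones → 1
Block 9 (00000): 0 ones → 0
Block 10 (01010): 2 ones → 0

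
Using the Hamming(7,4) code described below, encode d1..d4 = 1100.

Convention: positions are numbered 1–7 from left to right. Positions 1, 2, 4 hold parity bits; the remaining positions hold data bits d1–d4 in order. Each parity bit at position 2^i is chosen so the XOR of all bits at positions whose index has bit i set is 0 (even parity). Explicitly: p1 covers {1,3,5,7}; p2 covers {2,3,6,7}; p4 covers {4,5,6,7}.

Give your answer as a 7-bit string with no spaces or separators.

0111100

Place data at non-parity positions: p1 p2 1 p4 1 0 0
p1 (pos 1,3,5,7): XOR of data positions = 1⊕1⊕0 = 0
p2 (pos 2,3,6,7): XOR of data positions = 1⊕0⊕0 = 1
p4 (pos 4,5,6,7): XOR of data positions = 1⊕0⊕0 = 1
Codeword: 0111100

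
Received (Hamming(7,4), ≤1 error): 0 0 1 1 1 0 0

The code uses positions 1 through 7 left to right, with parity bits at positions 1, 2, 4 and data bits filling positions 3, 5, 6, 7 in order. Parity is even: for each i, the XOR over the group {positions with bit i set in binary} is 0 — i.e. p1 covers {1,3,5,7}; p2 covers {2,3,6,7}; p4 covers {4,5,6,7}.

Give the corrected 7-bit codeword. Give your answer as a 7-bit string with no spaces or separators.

0111100

s1 (pos 1,3,5,7): 0⊕1⊕1⊕0 = 0
s2 (pos 2,3,6,7): 0⊕1⊕0⊕0 = 1
s4 (pos 4,5,6,7): 1⊕1⊕0⊕0 = 0
Syndrome s4…s1 = 010 → error at position 2.
Flip position 2: 0011100 → 0111100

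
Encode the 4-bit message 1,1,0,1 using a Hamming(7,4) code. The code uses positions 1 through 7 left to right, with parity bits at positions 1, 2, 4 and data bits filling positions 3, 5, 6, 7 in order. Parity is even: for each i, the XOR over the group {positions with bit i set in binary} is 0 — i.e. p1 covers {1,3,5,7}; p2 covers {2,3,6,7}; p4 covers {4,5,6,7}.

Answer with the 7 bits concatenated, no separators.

1010101

Place data at non-parity positions: p1 p2 1 p4 1 0 1
p1 (pos 1,3,5,7): XOR of data positions = 1⊕1⊕1 = 1
p2 (pos 2,3,6,7): XOR of data positions = 1⊕0⊕1 = 0
p4 (pos 4,5,6,7): XOR of data positions = 1⊕0⊕1 = 0
Codeword: 1010101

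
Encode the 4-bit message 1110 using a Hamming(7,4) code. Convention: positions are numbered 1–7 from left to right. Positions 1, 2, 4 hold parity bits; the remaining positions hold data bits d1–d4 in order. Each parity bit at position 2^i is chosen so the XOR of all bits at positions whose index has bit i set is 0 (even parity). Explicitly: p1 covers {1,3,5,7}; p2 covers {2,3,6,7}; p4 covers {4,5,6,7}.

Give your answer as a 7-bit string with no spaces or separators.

Place data at non-parity positions: p1 p2 1 p4 1 1 0
p1 (pos 1,3,5,7): XOR of data positions = 1⊕1⊕0 = 0
p2 (pos 2,3,6,7): XOR of data positions = 1⊕1⊕0 = 0
p4 (pos 4,5,6,7): XOR of data positions = 1⊕1⊕0 = 0
Codeword: 0010110

0010110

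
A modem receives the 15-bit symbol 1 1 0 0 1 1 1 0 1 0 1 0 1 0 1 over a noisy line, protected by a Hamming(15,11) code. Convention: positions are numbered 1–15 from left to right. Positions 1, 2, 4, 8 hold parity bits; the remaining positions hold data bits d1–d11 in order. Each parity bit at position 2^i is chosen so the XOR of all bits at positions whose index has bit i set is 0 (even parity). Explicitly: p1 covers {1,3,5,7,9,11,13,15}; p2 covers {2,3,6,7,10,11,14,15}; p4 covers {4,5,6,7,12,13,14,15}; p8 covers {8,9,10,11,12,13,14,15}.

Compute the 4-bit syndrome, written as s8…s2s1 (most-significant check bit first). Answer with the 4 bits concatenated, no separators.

0111

s1 (pos 1,3,5,7,9,11,13,15): 1⊕0⊕1⊕1⊕1⊕1⊕1⊕1 = 1
s2 (pos 2,3,6,7,10,11,14,15): 1⊕0⊕1⊕1⊕0⊕1⊕0⊕1 = 1
s4 (pos 4,5,6,7,12,13,14,15): 0⊕1⊕1⊕1⊕0⊕1⊕0⊕1 = 1
s8 (pos 8,9,10,11,12,13,14,15): 0⊕1⊕0⊕1⊕0⊕1⊕0⊕1 = 0
Syndrome s8…s1 = 0111 → error at position 7.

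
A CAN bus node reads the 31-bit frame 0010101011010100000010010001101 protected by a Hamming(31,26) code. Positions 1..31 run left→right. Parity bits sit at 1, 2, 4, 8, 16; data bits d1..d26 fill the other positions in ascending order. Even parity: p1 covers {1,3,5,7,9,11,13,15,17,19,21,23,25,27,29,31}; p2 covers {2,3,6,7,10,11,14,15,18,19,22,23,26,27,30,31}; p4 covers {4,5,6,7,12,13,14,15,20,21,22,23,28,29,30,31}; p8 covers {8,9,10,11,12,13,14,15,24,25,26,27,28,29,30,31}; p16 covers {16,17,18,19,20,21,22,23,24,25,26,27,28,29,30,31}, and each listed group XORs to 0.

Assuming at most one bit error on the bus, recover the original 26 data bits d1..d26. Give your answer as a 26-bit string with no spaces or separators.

11011101010001010010001101

s1 (pos 1,3,5,7,9,11,13,15,17,19,21,23,25,27,29,31): 0⊕1⊕1⊕1⊕1⊕0⊕0⊕0⊕0⊕0⊕1⊕0⊕0⊕0⊕1⊕1 = 1
s2 (pos 2,3,6,7,10,11,14,15,18,19,22,23,26,27,30,31): 0⊕1⊕0⊕1⊕1⊕0⊕1⊕0⊕0⊕0⊕0⊕0⊕0⊕0⊕0⊕1 = 1
s4 (pos 4,5,6,7,12,13,14,15,20,21,22,23,28,29,30,31): 0⊕1⊕0⊕1⊕1⊕0⊕1⊕0⊕0⊕1⊕0⊕0⊕1⊕1⊕0⊕1 = 0
s8 (pos 8,9,10,11,12,13,14,15,24,25,26,27,28,29,30,31): 0⊕1⊕1⊕0⊕1⊕0⊕1⊕0⊕1⊕0⊕0⊕0⊕1⊕1⊕0⊕1 = 0
s16 (pos 16,17,18,19,20,21,22,23,24,25,26,27,28,29,30,31): 0⊕0⊕0⊕0⊕0⊕1⊕0⊕0⊕1⊕0⊕0⊕0⊕1⊕1⊕0⊕1 = 1
Syndrome s16…s1 = 10011 → error at position 19.
Flip position 19: 0010101011010100000010010001101 → 0010101011010100001010010001101
Read data bits from positions 3,5,6,7,9,10,11,12,13,14,15,17,18,19,20,21,22,23,24,25,26,27,28,29,30,31: 11011101010001010010001101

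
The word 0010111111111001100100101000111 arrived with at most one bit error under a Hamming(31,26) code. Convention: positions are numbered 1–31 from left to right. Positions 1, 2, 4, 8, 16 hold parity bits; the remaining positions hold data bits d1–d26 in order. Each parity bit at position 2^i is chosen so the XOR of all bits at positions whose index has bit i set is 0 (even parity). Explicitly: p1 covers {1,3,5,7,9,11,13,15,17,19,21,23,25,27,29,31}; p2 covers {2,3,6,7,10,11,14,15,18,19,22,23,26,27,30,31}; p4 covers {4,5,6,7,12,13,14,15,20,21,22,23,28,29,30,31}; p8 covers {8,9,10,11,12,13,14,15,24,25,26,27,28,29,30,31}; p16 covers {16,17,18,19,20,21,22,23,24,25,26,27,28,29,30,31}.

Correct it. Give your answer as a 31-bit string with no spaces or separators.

s1 (pos 1,3,5,7,9,11,13,15,17,19,21,23,25,27,29,31): 0⊕1⊕1⊕1⊕1⊕1⊕1⊕0⊕1⊕0⊕0⊕1⊕1⊕0⊕1⊕1 = 1
s2 (pos 2,3,6,7,10,11,14,15,18,19,22,23,26,27,30,31): 0⊕1⊕1⊕1⊕1⊕1⊕0⊕0⊕0⊕0⊕0⊕1⊕0⊕0⊕1⊕1 = 0
s4 (pos 4,5,6,7,12,13,14,15,20,21,22,23,28,29,30,31): 0⊕1⊕1⊕1⊕1⊕1⊕0⊕0⊕1⊕0⊕0⊕1⊕0⊕1⊕1⊕1 = 0
s8 (pos 8,9,10,11,12,13,14,15,24,25,26,27,28,29,30,31): 1⊕1⊕1⊕1⊕1⊕1⊕0⊕0⊕0⊕1⊕0⊕0⊕0⊕1⊕1⊕1 = 0
s16 (pos 16,17,18,19,20,21,22,23,24,25,26,27,28,29,30,31): 1⊕1⊕0⊕0⊕1⊕0⊕0⊕1⊕0⊕1⊕0⊕0⊕0⊕1⊕1⊕1 = 0
Syndrome s16…s1 = 00001 → error at position 1.
Flip position 1: 0010111111111001100100101000111 → 1010111111111001100100101000111

1010111111111001100100101000111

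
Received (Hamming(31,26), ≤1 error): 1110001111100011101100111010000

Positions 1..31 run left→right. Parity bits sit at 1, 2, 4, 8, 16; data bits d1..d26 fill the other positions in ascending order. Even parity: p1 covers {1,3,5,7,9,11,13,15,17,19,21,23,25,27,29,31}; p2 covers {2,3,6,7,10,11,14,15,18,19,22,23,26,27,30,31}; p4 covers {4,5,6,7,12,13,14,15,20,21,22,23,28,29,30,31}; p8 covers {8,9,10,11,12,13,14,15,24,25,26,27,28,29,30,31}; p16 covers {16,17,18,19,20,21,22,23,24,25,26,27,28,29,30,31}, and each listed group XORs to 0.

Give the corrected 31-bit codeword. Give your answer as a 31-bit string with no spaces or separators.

1100001111100011101100111010000

s1 (pos 1,3,5,7,9,11,13,15,17,19,21,23,25,27,29,31): 1⊕1⊕0⊕1⊕1⊕1⊕0⊕1⊕1⊕1⊕0⊕1⊕1⊕1⊕0⊕0 = 1
s2 (pos 2,3,6,7,10,11,14,15,18,19,22,23,26,27,30,31): 1⊕1⊕0⊕1⊕1⊕1⊕0⊕1⊕0⊕1⊕0⊕1⊕0⊕1⊕0⊕0 = 1
s4 (pos 4,5,6,7,12,13,14,15,20,21,22,23,28,29,30,31): 0⊕0⊕0⊕1⊕0⊕0⊕0⊕1⊕1⊕0⊕0⊕1⊕0⊕0⊕0⊕0 = 0
s8 (pos 8,9,10,11,12,13,14,15,24,25,26,27,28,29,30,31): 1⊕1⊕1⊕1⊕0⊕0⊕0⊕1⊕1⊕1⊕0⊕1⊕0⊕0⊕0⊕0 = 0
s16 (pos 16,17,18,19,20,21,22,23,24,25,26,27,28,29,30,31): 1⊕1⊕0⊕1⊕1⊕0⊕0⊕1⊕1⊕1⊕0⊕1⊕0⊕0⊕0⊕0 = 0
Syndrome s16…s1 = 00011 → error at position 3.
Flip position 3: 1110001111100011101100111010000 → 1100001111100011101100111010000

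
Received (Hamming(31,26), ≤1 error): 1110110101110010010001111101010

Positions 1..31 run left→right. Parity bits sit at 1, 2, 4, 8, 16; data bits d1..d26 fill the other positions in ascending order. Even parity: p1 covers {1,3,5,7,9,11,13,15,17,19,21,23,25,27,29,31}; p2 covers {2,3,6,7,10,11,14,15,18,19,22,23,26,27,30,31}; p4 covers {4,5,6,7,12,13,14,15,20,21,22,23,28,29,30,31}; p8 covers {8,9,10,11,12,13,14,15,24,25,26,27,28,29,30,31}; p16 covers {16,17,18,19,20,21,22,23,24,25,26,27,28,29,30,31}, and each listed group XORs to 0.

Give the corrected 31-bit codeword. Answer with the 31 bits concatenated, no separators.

s1 (pos 1,3,5,7,9,11,13,15,17,19,21,23,25,27,29,31): 1⊕1⊕1⊕0⊕0⊕1⊕0⊕1⊕0⊕0⊕0⊕1⊕1⊕0⊕0⊕0 = 1
s2 (pos 2,3,6,7,10,11,14,15,18,19,22,23,26,27,30,31): 1⊕1⊕1⊕0⊕1⊕1⊕0⊕1⊕1⊕0⊕1⊕1⊕1⊕0⊕1⊕0 = 1
s4 (pos 4,5,6,7,12,13,14,15,20,21,22,23,28,29,30,31): 0⊕1⊕1⊕0⊕1⊕0⊕0⊕1⊕0⊕0⊕1⊕1⊕1⊕0⊕1⊕0 = 0
s8 (pos 8,9,10,11,12,13,14,15,24,25,26,27,28,29,30,31): 1⊕0⊕1⊕1⊕1⊕0⊕0⊕1⊕1⊕1⊕1⊕0⊕1⊕0⊕1⊕0 = 0
s16 (pos 16,17,18,19,20,21,22,23,24,25,26,27,28,29,30,31): 0⊕0⊕1⊕0⊕0⊕0⊕1⊕1⊕1⊕1⊕1⊕0⊕1⊕0⊕1⊕0 = 0
Syndrome s16…s1 = 00011 → error at position 3.
Flip position 3: 1110110101110010010001111101010 → 1100110101110010010001111101010

1100110101110010010001111101010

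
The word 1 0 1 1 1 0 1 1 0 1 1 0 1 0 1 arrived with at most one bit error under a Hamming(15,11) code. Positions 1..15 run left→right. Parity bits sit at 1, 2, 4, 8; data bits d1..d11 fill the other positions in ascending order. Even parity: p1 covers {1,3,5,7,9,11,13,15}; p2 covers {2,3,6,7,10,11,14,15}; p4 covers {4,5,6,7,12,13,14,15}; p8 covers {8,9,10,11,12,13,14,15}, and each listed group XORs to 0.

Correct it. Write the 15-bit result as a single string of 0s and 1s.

s1 (pos 1,3,5,7,9,11,13,15): 1⊕1⊕1⊕1⊕0⊕1⊕1⊕1 = 1
s2 (pos 2,3,6,7,10,11,14,15): 0⊕1⊕0⊕1⊕1⊕1⊕0⊕1 = 1
s4 (pos 4,5,6,7,12,13,14,15): 1⊕1⊕0⊕1⊕0⊕1⊕0⊕1 = 1
s8 (pos 8,9,10,11,12,13,14,15): 1⊕0⊕1⊕1⊕0⊕1⊕0⊕1 = 1
Syndrome s8…s1 = 1111 → error at position 15.
Flip position 15: 101110110110101 → 101110110110100

101110110110100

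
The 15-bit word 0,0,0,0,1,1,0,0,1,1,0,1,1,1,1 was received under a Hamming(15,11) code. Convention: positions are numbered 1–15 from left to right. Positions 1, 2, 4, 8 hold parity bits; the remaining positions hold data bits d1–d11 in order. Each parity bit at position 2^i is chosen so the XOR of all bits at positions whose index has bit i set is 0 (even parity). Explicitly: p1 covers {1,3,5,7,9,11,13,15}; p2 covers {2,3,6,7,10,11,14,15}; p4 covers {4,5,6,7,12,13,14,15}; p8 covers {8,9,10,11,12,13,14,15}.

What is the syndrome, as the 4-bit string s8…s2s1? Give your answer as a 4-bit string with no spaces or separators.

0000

s1 (pos 1,3,5,7,9,11,13,15): 0⊕0⊕1⊕0⊕1⊕0⊕1⊕1 = 0
s2 (pos 2,3,6,7,10,11,14,15): 0⊕0⊕1⊕0⊕1⊕0⊕1⊕1 = 0
s4 (pos 4,5,6,7,12,13,14,15): 0⊕1⊕1⊕0⊕1⊕1⊕1⊕1 = 0
s8 (pos 8,9,10,11,12,13,14,15): 0⊕1⊕1⊕0⊕1⊕1⊕1⊕1 = 0
Syndrome s8…s1 = 0000 → no error.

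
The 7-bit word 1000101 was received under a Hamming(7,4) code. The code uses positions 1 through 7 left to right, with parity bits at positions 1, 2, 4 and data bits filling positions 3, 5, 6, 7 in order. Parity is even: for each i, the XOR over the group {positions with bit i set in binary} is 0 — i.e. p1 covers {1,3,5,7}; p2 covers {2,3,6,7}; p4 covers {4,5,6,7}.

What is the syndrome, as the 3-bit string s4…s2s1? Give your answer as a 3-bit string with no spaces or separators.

s1 (pos 1,3,5,7): 1⊕0⊕1⊕1 = 1
s2 (pos 2,3,6,7): 0⊕0⊕0⊕1 = 1
s4 (pos 4,5,6,7): 0⊕1⊕0⊕1 = 0
Syndrome s4…s1 = 011 → error at position 3.

011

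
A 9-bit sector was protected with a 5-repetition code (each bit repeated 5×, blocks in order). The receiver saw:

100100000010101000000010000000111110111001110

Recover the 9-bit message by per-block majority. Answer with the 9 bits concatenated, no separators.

Block 1 (10010): 2 ones → 0
Block 2 (00000): 0 ones → 0
Block 3 (10101): 3 ones → 1
Block 4 (00000): 0 ones → 0
Block 5 (00100): 1 one → 0
Block 6 (00000): 0 ones → 0
Block 7 (11111): 5 ones → 1
Block 8 (01110): 3 ones → 1
Block 9 (01110): 3 ones → 1

001000111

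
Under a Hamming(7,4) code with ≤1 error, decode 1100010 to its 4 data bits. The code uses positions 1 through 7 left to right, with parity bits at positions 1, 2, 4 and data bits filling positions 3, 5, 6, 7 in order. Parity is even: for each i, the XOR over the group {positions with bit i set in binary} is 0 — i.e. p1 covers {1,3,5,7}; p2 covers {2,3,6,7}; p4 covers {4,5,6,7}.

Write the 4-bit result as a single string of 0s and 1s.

s1 (pos 1,3,5,7): 1⊕0⊕0⊕0 = 1
s2 (pos 2,3,6,7): 1⊕0⊕1⊕0 = 0
s4 (pos 4,5,6,7): 0⊕0⊕1⊕0 = 1
Syndrome s4…s1 = 101 → error at position 5.
Flip position 5: 1100010 → 1100110
Read data bits from positions 3,5,6,7: 0110

0110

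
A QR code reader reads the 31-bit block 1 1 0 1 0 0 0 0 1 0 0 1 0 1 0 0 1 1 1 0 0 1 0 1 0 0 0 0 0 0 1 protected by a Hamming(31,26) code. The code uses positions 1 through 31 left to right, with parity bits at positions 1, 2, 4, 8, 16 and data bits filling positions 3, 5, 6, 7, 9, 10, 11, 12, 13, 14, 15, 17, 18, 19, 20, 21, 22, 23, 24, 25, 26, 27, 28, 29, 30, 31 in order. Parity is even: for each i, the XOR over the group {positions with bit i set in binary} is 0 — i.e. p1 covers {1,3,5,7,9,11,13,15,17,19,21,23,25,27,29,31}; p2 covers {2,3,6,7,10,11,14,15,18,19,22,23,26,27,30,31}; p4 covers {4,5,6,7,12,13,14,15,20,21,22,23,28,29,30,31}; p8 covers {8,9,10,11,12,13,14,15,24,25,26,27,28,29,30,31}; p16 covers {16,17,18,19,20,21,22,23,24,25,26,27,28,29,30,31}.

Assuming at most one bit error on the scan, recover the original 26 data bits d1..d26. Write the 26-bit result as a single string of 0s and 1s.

s1 (pos 1,3,5,7,9,11,13,15,17,19,21,23,25,27,29,31): 1⊕0⊕0⊕0⊕1⊕0⊕0⊕0⊕1⊕1⊕0⊕0⊕0⊕0⊕0⊕1 = 1
s2 (pos 2,3,6,7,10,11,14,15,18,19,22,23,26,27,30,31): 1⊕0⊕0⊕0⊕0⊕0⊕1⊕0⊕1⊕1⊕1⊕0⊕0⊕0⊕0⊕1 = 0
s4 (pos 4,5,6,7,12,13,14,15,20,21,22,23,28,29,30,31): 1⊕0⊕0⊕0⊕1⊕0⊕1⊕0⊕0⊕0⊕1⊕0⊕0⊕0⊕0⊕1 = 1
s8 (pos 8,9,10,11,12,13,14,15,24,25,26,27,28,29,30,31): 0⊕1⊕0⊕0⊕1⊕0⊕1⊕0⊕1⊕0⊕0⊕0⊕0⊕0⊕0⊕1 = 1
s16 (pos 16,17,18,19,20,21,22,23,24,25,26,27,28,29,30,31): 0⊕1⊕1⊕1⊕0⊕0⊕1⊕0⊕1⊕0⊕0⊕0⊕0⊕0⊕0⊕1 = 0
Syndrome s16…s1 = 01101 → error at position 13.
Flip position 13: 1101000010010100111001010000001 → 1101000010011100111001010000001
Read data bits from positions 3,5,6,7,9,10,11,12,13,14,15,17,18,19,20,21,22,23,24,25,26,27,28,29,30,31: 00001001110111001010000001

00001001110111001010000001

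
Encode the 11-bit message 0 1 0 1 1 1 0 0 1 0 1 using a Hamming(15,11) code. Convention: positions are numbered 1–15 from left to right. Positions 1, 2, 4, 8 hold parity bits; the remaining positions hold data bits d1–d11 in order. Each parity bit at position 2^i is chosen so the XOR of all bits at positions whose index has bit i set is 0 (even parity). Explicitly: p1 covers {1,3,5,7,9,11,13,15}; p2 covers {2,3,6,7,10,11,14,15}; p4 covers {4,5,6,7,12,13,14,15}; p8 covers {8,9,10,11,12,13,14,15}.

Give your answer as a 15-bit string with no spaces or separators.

Place data at non-parity positions: p1 p2 0 p4 1 0 1 p8 1 1 0 0 1 0 1
p1 (pos 1,3,5,7,9,11,13,15): XOR of data positions = 0⊕1⊕1⊕1⊕0⊕1⊕1 = 1
p2 (pos 2,3,6,7,10,11,14,15): XOR of data positions = 0⊕0⊕1⊕1⊕0⊕0⊕1 = 1
p4 (pos 4,5,6,7,12,13,14,15): XOR of data positions = 1⊕0⊕1⊕0⊕1⊕0⊕1 = 0
p8 (pos 8,9,10,11,12,13,14,15): XOR of data positions = 1⊕1⊕0⊕0⊕1⊕0⊕1 = 0
Codeword: 110010101100101

110010101100101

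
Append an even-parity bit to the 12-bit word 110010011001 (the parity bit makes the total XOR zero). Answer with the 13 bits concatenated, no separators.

1100100110010

XOR of the 12 data bits: 1⊕1⊕0⊕0⊕1⊕0⊕0⊕1⊕1⊕0⊕0⊕1 = 0
Parity bit = 0 (so all 13 bits XOR to 0).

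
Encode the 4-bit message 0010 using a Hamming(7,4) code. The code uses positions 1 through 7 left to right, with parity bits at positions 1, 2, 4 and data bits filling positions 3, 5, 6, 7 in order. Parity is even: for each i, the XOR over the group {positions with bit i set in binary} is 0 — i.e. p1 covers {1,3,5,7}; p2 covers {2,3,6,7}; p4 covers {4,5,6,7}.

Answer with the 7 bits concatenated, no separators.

0101010

Place data at non-parity positions: p1 p2 0 p4 0 1 0
p1 (pos 1,3,5,7): XOR of data positions = 0⊕0⊕0 = 0
p2 (pos 2,3,6,7): XOR of data positions = 0⊕1⊕0 = 1
p4 (pos 4,5,6,7): XOR of data positions = 0⊕1⊕0 = 1
Codeword: 0101010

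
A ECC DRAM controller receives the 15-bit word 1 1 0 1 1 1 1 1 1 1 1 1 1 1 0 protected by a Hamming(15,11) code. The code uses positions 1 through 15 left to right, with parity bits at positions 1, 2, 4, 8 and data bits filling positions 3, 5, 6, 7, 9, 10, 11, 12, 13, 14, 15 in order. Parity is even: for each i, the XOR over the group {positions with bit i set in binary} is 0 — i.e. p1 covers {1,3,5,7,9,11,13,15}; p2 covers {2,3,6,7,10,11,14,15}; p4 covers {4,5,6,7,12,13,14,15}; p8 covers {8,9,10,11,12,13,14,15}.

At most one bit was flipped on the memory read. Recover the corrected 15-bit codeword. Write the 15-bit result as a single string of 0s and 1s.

s1 (pos 1,3,5,7,9,11,13,15): 1⊕0⊕1⊕1⊕1⊕1⊕1⊕0 = 0
s2 (pos 2,3,6,7,10,11,14,15): 1⊕0⊕1⊕1⊕1⊕1⊕1⊕0 = 0
s4 (pos 4,5,6,7,12,13,14,15): 1⊕1⊕1⊕1⊕1⊕1⊕1⊕0 = 1
s8 (pos 8,9,10,11,12,13,14,15): 1⊕1⊕1⊕1⊕1⊕1⊕1⊕0 = 1
Syndrome s8…s1 = 1100 → error at position 12.
Flip position 12: 110111111111110 → 110111111110110

110111111110110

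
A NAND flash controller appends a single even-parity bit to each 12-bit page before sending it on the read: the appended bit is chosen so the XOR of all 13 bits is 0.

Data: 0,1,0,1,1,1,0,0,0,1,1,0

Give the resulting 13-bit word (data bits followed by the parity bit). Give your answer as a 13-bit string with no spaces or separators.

XOR of the 12 data bits: 0⊕1⊕0⊕1⊕1⊕1⊕0⊕0⊕0⊕1⊕1⊕0 = 0
Parity bit = 0 (so all 13 bits XOR to 0).

0101110001100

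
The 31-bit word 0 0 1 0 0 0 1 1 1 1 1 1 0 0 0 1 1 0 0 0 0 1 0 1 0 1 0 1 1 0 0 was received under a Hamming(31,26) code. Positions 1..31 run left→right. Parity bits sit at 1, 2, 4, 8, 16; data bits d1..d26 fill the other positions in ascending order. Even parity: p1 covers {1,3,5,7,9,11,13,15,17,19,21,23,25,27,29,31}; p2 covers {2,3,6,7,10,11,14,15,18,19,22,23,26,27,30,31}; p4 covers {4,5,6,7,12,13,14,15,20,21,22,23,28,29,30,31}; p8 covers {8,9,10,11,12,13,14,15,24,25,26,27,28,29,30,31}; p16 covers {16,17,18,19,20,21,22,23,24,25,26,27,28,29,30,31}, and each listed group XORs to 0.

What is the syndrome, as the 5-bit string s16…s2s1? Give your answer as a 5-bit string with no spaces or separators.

11100

s1 (pos 1,3,5,7,9,11,13,15,17,19,21,23,25,27,29,31): 0⊕1⊕0⊕1⊕1⊕1⊕0⊕0⊕1⊕0⊕0⊕0⊕0⊕0⊕1⊕0 = 0
s2 (pos 2,3,6,7,10,11,14,15,18,19,22,23,26,27,30,31): 0⊕1⊕0⊕1⊕1⊕1⊕0⊕0⊕0⊕0⊕1⊕0⊕1⊕0⊕0⊕0 = 0
s4 (pos 4,5,6,7,12,13,14,15,20,21,22,23,28,29,30,31): 0⊕0⊕0⊕1⊕1⊕0⊕0⊕0⊕0⊕0⊕1⊕0⊕1⊕1⊕0⊕0 = 1
s8 (pos 8,9,10,11,12,13,14,15,24,25,26,27,28,29,30,31): 1⊕1⊕1⊕1⊕1⊕0⊕0⊕0⊕1⊕0⊕1⊕0⊕1⊕1⊕0⊕0 = 1
s16 (pos 16,17,18,19,20,21,22,23,24,25,26,27,28,29,30,31): 1⊕1⊕0⊕0⊕0⊕0⊕1⊕0⊕1⊕0⊕1⊕0⊕1⊕1⊕0⊕0 = 1
Syndrome s16…s1 = 11100 → error at position 28.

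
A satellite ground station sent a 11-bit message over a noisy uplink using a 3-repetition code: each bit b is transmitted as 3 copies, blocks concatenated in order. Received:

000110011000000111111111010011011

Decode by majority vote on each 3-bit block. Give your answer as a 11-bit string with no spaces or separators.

01100111011

Block 1 (000): 0 ones → 0
Block 2 (110): 2 ones → 1
Block 3 (011): 2 ones → 1
Block 4 (000): 0 ones → 0
Block 5 (000): 0 ones → 0
Block 6 (111): 3 ones → 1
Block 7 (111): 3 ones → 1
Block 8 (111): 3 ones → 1
Block 9 (010): 1 one → 0
Block 10 (011): 2 ones → 1
Block 11 (011): 2 ones → 1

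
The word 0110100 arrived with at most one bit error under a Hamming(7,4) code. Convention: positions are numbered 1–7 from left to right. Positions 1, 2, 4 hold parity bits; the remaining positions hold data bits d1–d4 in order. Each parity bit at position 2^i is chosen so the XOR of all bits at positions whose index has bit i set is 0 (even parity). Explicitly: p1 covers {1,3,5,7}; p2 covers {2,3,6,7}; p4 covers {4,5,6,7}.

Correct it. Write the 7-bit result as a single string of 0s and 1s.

0111100

s1 (pos 1,3,5,7): 0⊕1⊕1⊕0 = 0
s2 (pos 2,3,6,7): 1⊕1⊕0⊕0 = 0
s4 (pos 4,5,6,7): 0⊕1⊕0⊕0 = 1
Syndrome s4…s1 = 100 → error at position 4.
Flip position 4: 0110100 → 0111100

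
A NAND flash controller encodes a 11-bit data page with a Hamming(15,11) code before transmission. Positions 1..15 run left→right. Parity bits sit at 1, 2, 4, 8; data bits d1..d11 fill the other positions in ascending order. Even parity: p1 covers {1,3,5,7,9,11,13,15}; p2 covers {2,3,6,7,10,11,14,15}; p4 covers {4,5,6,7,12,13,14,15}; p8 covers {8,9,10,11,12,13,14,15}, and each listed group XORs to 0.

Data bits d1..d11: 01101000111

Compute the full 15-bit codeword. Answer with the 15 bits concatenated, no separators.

010111001000111

Place data at non-parity positions: p1 p2 0 p4 1 1 0 p8 1 0 0 0 1 1 1
p1 (pos 1,3,5,7,9,11,13,15): XOR of data positions = 0⊕1⊕0⊕1⊕0⊕1⊕1 = 0
p2 (pos 2,3,6,7,10,11,14,15): XOR of data positions = 0⊕1⊕0⊕0⊕0⊕1⊕1 = 1
p4 (pos 4,5,6,7,12,13,14,15): XOR of data positions = 1⊕1⊕0⊕0⊕1⊕1⊕1 = 1
p8 (pos 8,9,10,11,12,13,14,15): XOR of data positions = 1⊕0⊕0⊕0⊕1⊕1⊕1 = 0
Codeword: 010111001000111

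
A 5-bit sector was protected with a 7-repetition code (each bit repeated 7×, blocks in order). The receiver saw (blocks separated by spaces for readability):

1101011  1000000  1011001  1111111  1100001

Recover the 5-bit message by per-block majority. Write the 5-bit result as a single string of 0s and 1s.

10110

Block 1 (1101011): 5 ones → 1
Block 2 (1000000): 1 one → 0
Block 3 (1011001): 4 ones → 1
Block 4 (1111111): 7 ones → 1
Block 5 (1100001): 3 ones → 0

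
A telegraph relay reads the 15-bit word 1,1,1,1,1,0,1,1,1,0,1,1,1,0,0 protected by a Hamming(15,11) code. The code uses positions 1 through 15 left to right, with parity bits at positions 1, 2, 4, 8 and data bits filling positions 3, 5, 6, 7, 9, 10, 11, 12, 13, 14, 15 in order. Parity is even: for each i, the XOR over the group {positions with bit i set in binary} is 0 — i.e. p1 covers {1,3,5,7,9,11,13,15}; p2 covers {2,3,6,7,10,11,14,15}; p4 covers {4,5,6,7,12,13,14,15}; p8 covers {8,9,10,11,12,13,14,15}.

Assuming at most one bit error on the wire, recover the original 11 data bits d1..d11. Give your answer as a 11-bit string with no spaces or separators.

s1 (pos 1,3,5,7,9,11,13,15): 1⊕1⊕1⊕1⊕1⊕1⊕1⊕0 = 1
s2 (pos 2,3,6,7,10,11,14,15): 1⊕1⊕0⊕1⊕0⊕1⊕0⊕0 = 0
s4 (pos 4,5,6,7,12,13,14,15): 1⊕1⊕0⊕1⊕1⊕1⊕0⊕0 = 1
s8 (pos 8,9,10,11,12,13,14,15): 1⊕1⊕0⊕1⊕1⊕1⊕0⊕0 = 1
Syndrome s8…s1 = 1101 → error at position 13.
Flip position 13: 111110111011100 → 111110111011000
Read data bits from positions 3,5,6,7,9,10,11,12,13,14,15: 11011011000

11011011000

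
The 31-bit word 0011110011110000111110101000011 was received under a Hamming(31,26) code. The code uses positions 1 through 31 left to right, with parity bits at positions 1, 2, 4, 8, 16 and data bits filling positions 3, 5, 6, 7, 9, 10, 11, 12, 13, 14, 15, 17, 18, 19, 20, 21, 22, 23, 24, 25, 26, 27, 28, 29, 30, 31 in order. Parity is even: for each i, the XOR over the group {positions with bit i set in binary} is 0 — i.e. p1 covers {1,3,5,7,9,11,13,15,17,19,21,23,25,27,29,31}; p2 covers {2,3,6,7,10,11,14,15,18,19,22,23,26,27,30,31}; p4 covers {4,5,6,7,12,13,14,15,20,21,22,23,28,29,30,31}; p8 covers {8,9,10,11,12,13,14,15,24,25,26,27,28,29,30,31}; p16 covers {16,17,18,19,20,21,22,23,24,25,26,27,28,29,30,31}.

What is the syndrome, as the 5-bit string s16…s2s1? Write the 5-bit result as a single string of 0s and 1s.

11110

s1 (pos 1,3,5,7,9,11,13,15,17,19,21,23,25,27,29,31): 0⊕1⊕1⊕0⊕1⊕1⊕0⊕0⊕1⊕1⊕1⊕1⊕1⊕0⊕0⊕1 = 0
s2 (pos 2,3,6,7,10,11,14,15,18,19,22,23,26,27,30,31): 0⊕1⊕1⊕0⊕1⊕1⊕0⊕0⊕1⊕1⊕0⊕1⊕0⊕0⊕1⊕1 = 1
s4 (pos 4,5,6,7,12,13,14,15,20,21,22,23,28,29,30,31): 1⊕1⊕1⊕0⊕1⊕0⊕0⊕0⊕1⊕1⊕0⊕1⊕0⊕0⊕1⊕1 = 1
s8 (pos 8,9,10,11,12,13,14,15,24,25,26,27,28,29,30,31): 0⊕1⊕1⊕1⊕1⊕0⊕0⊕0⊕0⊕1⊕0⊕0⊕0⊕0⊕1⊕1 = 1
s16 (pos 16,17,18,19,20,21,22,23,24,25,26,27,28,29,30,31): 0⊕1⊕1⊕1⊕1⊕1⊕0⊕1⊕0⊕1⊕0⊕0⊕0⊕0⊕1⊕1 = 1
Syndrome s16…s1 = 11110 → error at position 30.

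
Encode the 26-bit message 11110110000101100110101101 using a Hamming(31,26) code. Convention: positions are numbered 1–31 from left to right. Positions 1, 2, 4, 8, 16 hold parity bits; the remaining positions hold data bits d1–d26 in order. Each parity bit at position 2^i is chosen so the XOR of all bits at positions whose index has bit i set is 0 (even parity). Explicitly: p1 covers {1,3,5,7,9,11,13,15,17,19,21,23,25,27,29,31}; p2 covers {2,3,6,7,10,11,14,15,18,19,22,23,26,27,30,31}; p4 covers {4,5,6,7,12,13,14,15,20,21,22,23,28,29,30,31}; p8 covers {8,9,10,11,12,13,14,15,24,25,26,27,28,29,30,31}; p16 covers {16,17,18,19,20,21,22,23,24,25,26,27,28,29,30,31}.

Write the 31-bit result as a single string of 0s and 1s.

Place data at non-parity positions: p1 p2 1 p4 1 1 1 p8 0 1 1 0 0 0 0 p16 1 0 1 1 0 0 1 1 0 1 0 1 1 0 1
p1 (pos 1,3,5,7,9,11,13,15,17,19,21,23,25,27,29,31): XOR of data positions = 1⊕1⊕1⊕0⊕1⊕0⊕0⊕1⊕1⊕0⊕1⊕0⊕0⊕1⊕1 = 1
p2 (pos 2,3,6,7,10,11,14,15,18,19,22,23,26,27,30,31): XOR of data positions = 1⊕1⊕1⊕1⊕1⊕0⊕0⊕0⊕1⊕0⊕1⊕1⊕0⊕0⊕1 = 1
p4 (pos 4,5,6,7,12,13,14,15,20,21,22,23,28,29,30,31): XOR of data positions = 1⊕1⊕1⊕0⊕0⊕0⊕0⊕1⊕0⊕0⊕1⊕1⊕1⊕0⊕1 = 0
p8 (pos 8,9,10,11,12,13,14,15,24,25,26,27,28,29,30,31): XOR of data positions = 0⊕1⊕1⊕0⊕0⊕0⊕0⊕1⊕0⊕1⊕0⊕1⊕1⊕0⊕1 = 1
p16 (pos 16,17,18,19,20,21,22,23,24,25,26,27,28,29,30,31): XOR of data positions = 1⊕0⊕1⊕1⊕0⊕0⊕1⊕1⊕0⊕1⊕0⊕1⊕1⊕0⊕1 = 1
Codeword: 1110111101100001101100110101101

1110111101100001101100110101101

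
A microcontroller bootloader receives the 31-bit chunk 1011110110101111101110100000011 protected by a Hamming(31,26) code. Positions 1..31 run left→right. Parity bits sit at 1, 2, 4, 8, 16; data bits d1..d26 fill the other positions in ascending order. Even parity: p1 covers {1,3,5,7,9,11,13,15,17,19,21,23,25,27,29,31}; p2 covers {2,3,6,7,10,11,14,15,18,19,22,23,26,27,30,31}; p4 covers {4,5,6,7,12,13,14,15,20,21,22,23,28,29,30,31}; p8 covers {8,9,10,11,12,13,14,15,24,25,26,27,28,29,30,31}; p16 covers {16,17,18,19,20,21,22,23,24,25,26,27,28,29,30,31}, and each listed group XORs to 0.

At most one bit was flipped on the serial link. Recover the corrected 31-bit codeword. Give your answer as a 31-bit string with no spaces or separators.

1011100110101111101110100000011

s1 (pos 1,3,5,7,9,11,13,15,17,19,21,23,25,27,29,31): 1⊕1⊕1⊕0⊕1⊕1⊕1⊕1⊕1⊕1⊕1⊕1⊕0⊕0⊕0⊕1 = 0
s2 (pos 2,3,6,7,10,11,14,15,18,19,22,23,26,27,30,31): 0⊕1⊕1⊕0⊕0⊕1⊕1⊕1⊕0⊕1⊕0⊕1⊕0⊕0⊕1⊕1 = 1
s4 (pos 4,5,6,7,12,13,14,15,20,21,22,23,28,29,30,31): 1⊕1⊕1⊕0⊕0⊕1⊕1⊕1⊕1⊕1⊕0⊕1⊕0⊕0⊕1⊕1 = 1
s8 (pos 8,9,10,11,12,13,14,15,24,25,26,27,28,29,30,31): 1⊕1⊕0⊕1⊕0⊕1⊕1⊕1⊕0⊕0⊕0⊕0⊕0⊕0⊕1⊕1 = 0
s16 (pos 16,17,18,19,20,21,22,23,24,25,26,27,28,29,30,31): 1⊕1⊕0⊕1⊕1⊕1⊕0⊕1⊕0⊕0⊕0⊕0⊕0⊕0⊕1⊕1 = 0
Syndrome s16…s1 = 00110 → error at position 6.
Flip position 6: 1011110110101111101110100000011 → 1011100110101111101110100000011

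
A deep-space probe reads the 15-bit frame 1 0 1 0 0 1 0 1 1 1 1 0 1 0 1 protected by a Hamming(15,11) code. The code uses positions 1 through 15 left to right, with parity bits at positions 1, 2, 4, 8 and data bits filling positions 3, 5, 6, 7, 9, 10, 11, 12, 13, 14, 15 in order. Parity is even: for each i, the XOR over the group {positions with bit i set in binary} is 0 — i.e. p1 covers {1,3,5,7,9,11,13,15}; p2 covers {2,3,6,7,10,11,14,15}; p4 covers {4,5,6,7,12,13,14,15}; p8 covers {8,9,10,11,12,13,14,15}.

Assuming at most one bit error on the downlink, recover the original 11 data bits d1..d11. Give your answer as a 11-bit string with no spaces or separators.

s1 (pos 1,3,5,7,9,11,13,15): 1⊕1⊕0⊕0⊕1⊕1⊕1⊕1 = 0
s2 (pos 2,3,6,7,10,11,14,15): 0⊕1⊕1⊕0⊕1⊕1⊕0⊕1 = 1
s4 (pos 4,5,6,7,12,13,14,15): 0⊕0⊕1⊕0⊕0⊕1⊕0⊕1 = 1
s8 (pos 8,9,10,11,12,13,14,15): 1⊕1⊕1⊕1⊕0⊕1⊕0⊕1 = 0
Syndrome s8…s1 = 0110 → error at position 6.
Flip position 6: 101001011110101 → 101000011110101
Read data bits from positions 3,5,6,7,9,10,11,12,13,14,15: 10001110101

10001110101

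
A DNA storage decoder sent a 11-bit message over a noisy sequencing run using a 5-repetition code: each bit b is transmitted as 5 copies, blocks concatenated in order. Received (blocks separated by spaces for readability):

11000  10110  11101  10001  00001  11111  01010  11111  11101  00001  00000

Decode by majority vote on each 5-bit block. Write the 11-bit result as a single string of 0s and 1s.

01100101100

Block 1 (11000): 2 ones → 0
Block 2 (10110): 3 ones → 1
Block 3 (11101): 4 ones → 1
Block 4 (10001): 2 ones → 0
Block 5 (00001): 1 one → 0
Block 6 (11111): 5 ones → 1
Block 7 (01010): 2 ones → 0
Block 8 (11111): 5 ones → 1
Block 9 (11101): 4 ones → 1
Block 10 (00001): 1 one → 0
Block 11 (00000): 0 ones → 0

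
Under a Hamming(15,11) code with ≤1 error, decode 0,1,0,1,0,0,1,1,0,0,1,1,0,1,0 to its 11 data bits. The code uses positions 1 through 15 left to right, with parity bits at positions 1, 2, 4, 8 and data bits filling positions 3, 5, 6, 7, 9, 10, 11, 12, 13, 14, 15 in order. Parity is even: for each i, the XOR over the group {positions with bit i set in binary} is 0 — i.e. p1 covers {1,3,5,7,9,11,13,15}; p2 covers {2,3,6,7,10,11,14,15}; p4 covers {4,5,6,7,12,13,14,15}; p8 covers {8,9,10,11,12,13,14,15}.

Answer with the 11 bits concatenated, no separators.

s1 (pos 1,3,5,7,9,11,13,15): 0⊕0⊕0⊕1⊕0⊕1⊕0⊕0 = 0
s2 (pos 2,3,6,7,10,11,14,15): 1⊕0⊕0⊕1⊕0⊕1⊕1⊕0 = 0
s4 (pos 4,5,6,7,12,13,14,15): 1⊕0⊕0⊕1⊕1⊕0⊕1⊕0 = 0
s8 (pos 8,9,10,11,12,13,14,15): 1⊕0⊕0⊕1⊕1⊕0⊕1⊕0 = 0
Syndrome s8…s1 = 0000 → no error.
Read data bits from positions 3,5,6,7,9,10,11,12,13,14,15: 00010011010

00010011010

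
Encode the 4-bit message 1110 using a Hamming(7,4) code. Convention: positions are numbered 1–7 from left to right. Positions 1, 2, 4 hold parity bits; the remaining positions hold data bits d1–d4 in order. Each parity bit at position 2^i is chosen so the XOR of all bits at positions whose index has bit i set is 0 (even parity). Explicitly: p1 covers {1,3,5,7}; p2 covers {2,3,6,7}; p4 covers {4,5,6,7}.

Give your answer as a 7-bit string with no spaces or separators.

Place data at non-parity positions: p1 p2 1 p4 1 1 0
p1 (pos 1,3,5,7): XOR of data positions = 1⊕1⊕0 = 0
p2 (pos 2,3,6,7): XOR of data positions = 1⊕1⊕0 = 0
p4 (pos 4,5,6,7): XOR of data positions = 1⊕1⊕0 = 0
Codeword: 0010110

0010110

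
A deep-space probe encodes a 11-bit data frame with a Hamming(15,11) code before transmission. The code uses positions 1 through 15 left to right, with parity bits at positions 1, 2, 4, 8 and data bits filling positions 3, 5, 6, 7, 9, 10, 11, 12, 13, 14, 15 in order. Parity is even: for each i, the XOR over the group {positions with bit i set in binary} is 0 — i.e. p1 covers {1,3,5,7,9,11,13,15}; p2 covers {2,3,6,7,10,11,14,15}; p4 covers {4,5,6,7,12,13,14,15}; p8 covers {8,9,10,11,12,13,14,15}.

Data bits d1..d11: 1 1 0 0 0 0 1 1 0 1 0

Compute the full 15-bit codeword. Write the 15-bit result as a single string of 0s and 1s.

111110010011010

Place data at non-parity positions: p1 p2 1 p4 1 0 0 p8 0 0 1 1 0 1 0
p1 (pos 1,3,5,7,9,11,13,15): XOR of data positions = 1⊕1⊕0⊕0⊕1⊕0⊕0 = 1
p2 (pos 2,3,6,7,10,11,14,15): XOR of data positions = 1⊕0⊕0⊕0⊕1⊕1⊕0 = 1
p4 (pos 4,5,6,7,12,13,14,15): XOR of data positions = 1⊕0⊕0⊕1⊕0⊕1⊕0 = 1
p8 (pos 8,9,10,11,12,13,14,15): XOR of data positions = 0⊕0⊕1⊕1⊕0⊕1⊕0 = 1
Codeword: 111110010011010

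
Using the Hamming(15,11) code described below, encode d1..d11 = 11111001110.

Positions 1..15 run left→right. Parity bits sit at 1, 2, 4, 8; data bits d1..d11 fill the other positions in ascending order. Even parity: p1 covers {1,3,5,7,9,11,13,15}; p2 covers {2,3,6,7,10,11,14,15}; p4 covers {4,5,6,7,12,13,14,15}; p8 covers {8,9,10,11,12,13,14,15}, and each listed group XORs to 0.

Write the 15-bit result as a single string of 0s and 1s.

101011101001110

Place data at non-parity positions: p1 p2 1 p4 1 1 1 p8 1 0 0 1 1 1 0
p1 (pos 1,3,5,7,9,11,13,15): XOR of data positions = 1⊕1⊕1⊕1⊕0⊕1⊕0 = 1
p2 (pos 2,3,6,7,10,11,14,15): XOR of data positions = 1⊕1⊕1⊕0⊕0⊕1⊕0 = 0
p4 (pos 4,5,6,7,12,13,14,15): XOR of data positions = 1⊕1⊕1⊕1⊕1⊕1⊕0 = 0
p8 (pos 8,9,10,11,12,13,14,15): XOR of data positions = 1⊕0⊕0⊕1⊕1⊕1⊕0 = 0
Codeword: 101011101001110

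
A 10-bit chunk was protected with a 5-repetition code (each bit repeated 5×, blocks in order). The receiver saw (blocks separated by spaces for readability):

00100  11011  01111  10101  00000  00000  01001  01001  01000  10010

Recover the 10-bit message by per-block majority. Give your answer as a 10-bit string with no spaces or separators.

0111000000

Block 1 (00100): 1 one → 0
Block 2 (11011): 4 ones → 1
Block 3 (01111): 4 ones → 1
Block 4 (10101): 3 ones → 1
Block 5 (00000): 0 ones → 0
Block 6 (00000): 0 ones → 0
Block 7 (01001): 2 ones → 0
Block 8 (01001): 2 ones → 0
Block 9 (01000): 1 one → 0
Block 10 (10010): 2 ones → 0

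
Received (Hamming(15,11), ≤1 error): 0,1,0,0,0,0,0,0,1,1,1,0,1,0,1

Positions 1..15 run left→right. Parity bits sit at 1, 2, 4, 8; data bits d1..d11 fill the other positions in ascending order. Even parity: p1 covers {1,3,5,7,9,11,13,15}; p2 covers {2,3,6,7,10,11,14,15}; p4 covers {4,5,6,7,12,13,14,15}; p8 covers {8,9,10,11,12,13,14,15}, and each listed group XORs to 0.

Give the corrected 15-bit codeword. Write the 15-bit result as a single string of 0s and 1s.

s1 (pos 1,3,5,7,9,11,13,15): 0⊕0⊕0⊕0⊕1⊕1⊕1⊕1 = 0
s2 (pos 2,3,6,7,10,11,14,15): 1⊕0⊕0⊕0⊕1⊕1⊕0⊕1 = 0
s4 (pos 4,5,6,7,12,13,14,15): 0⊕0⊕0⊕0⊕0⊕1⊕0⊕1 = 0
s8 (pos 8,9,10,11,12,13,14,15): 0⊕1⊕1⊕1⊕0⊕1⊕0⊕1 = 1
Syndrome s8…s1 = 1000 → error at position 8.
Flip position 8: 010000001110101 → 010000011110101

010000011110101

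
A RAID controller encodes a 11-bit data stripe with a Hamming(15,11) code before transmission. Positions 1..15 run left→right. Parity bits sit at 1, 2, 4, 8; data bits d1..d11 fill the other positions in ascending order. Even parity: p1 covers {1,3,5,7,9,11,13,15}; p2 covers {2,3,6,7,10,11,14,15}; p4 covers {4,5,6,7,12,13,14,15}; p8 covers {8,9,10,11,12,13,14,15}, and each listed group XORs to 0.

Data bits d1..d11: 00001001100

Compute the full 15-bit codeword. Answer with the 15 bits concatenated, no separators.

000000011001100

Place data at non-parity positions: p1 p2 0 p4 0 0 0 p8 1 0 0 1 1 0 0
p1 (pos 1,3,5,7,9,11,13,15): XOR of data positions = 0⊕0⊕0⊕1⊕0⊕1⊕0 = 0
p2 (pos 2,3,6,7,10,11,14,15): XOR of data positions = 0⊕0⊕0⊕0⊕0⊕0⊕0 = 0
p4 (pos 4,5,6,7,12,13,14,15): XOR of data positions = 0⊕0⊕0⊕1⊕1⊕0⊕0 = 0
p8 (pos 8,9,10,11,12,13,14,15): XOR of data positions = 1⊕0⊕0⊕1⊕1⊕0⊕0 = 1
Codeword: 000000011001100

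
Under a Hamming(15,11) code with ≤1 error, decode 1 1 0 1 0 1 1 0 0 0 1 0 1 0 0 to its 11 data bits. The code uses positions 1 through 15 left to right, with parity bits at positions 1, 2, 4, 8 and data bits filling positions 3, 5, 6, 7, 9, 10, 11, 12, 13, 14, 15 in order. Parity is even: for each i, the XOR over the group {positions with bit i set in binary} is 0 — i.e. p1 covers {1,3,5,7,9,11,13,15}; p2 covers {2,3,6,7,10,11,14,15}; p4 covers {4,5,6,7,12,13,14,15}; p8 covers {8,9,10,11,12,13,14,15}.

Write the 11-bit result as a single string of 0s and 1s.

00110010100

s1 (pos 1,3,5,7,9,11,13,15): 1⊕0⊕0⊕1⊕0⊕1⊕1⊕0 = 0
s2 (pos 2,3,6,7,10,11,14,15): 1⊕0⊕1⊕1⊕0⊕1⊕0⊕0 = 0
s4 (pos 4,5,6,7,12,13,14,15): 1⊕0⊕1⊕1⊕0⊕1⊕0⊕0 = 0
s8 (pos 8,9,10,11,12,13,14,15): 0⊕0⊕0⊕1⊕0⊕1⊕0⊕0 = 0
Syndrome s8…s1 = 0000 → no error.
Read data bits from positions 3,5,6,7,9,10,11,12,13,14,15: 00110010100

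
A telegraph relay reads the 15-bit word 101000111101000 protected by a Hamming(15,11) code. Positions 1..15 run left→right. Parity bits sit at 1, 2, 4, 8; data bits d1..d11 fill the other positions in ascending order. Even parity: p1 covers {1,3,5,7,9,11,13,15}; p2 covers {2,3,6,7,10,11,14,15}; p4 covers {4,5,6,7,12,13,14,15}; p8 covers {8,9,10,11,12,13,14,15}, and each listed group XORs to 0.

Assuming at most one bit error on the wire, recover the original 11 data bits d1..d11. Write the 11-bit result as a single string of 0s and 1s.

10011101000

s1 (pos 1,3,5,7,9,11,13,15): 1⊕1⊕0⊕1⊕1⊕0⊕0⊕0 = 0
s2 (pos 2,3,6,7,10,11,14,15): 0⊕1⊕0⊕1⊕1⊕0⊕0⊕0 = 1
s4 (pos 4,5,6,7,12,13,14,15): 0⊕0⊕0⊕1⊕1⊕0⊕0⊕0 = 0
s8 (pos 8,9,10,11,12,13,14,15): 1⊕1⊕1⊕0⊕1⊕0⊕0⊕0 = 0
Syndrome s8…s1 = 0010 → error at position 2.
Flip position 2: 101000111101000 → 111000111101000
Read data bits from positions 3,5,6,7,9,10,11,12,13,14,15: 10011101000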